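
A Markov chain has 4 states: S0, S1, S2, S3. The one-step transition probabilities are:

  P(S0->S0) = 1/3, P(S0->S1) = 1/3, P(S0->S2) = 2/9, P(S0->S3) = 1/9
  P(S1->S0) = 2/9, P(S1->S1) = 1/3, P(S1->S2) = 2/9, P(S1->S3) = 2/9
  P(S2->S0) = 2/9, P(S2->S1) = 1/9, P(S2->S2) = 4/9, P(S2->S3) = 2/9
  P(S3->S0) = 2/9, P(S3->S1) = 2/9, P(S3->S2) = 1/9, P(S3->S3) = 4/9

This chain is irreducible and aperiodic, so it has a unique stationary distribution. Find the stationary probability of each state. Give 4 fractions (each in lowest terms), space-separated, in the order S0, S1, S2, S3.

The stationary distribution satisfies pi = pi * P, i.e.:
  pi_S0 = 1/3*pi_S0 + 2/9*pi_S1 + 2/9*pi_S2 + 2/9*pi_S3
  pi_S1 = 1/3*pi_S0 + 1/3*pi_S1 + 1/9*pi_S2 + 2/9*pi_S3
  pi_S2 = 2/9*pi_S0 + 2/9*pi_S1 + 4/9*pi_S2 + 1/9*pi_S3
  pi_S3 = 1/9*pi_S0 + 2/9*pi_S1 + 2/9*pi_S2 + 4/9*pi_S3
with normalization: pi_S0 + pi_S1 + pi_S2 + pi_S3 = 1.

Using the first 3 balance equations plus normalization, the linear system A*pi = b is:
  [-2/3, 2/9, 2/9, 2/9] . pi = 0
  [1/3, -2/3, 1/9, 2/9] . pi = 0
  [2/9, 2/9, -5/9, 1/9] . pi = 0
  [1, 1, 1, 1] . pi = 1

Solving yields:
  pi_S0 = 1/4
  pi_S1 = 1/4
  pi_S2 = 1/4
  pi_S3 = 1/4

Verification (pi * P):
  1/4*1/3 + 1/4*2/9 + 1/4*2/9 + 1/4*2/9 = 1/4 = pi_S0  (ok)
  1/4*1/3 + 1/4*1/3 + 1/4*1/9 + 1/4*2/9 = 1/4 = pi_S1  (ok)
  1/4*2/9 + 1/4*2/9 + 1/4*4/9 + 1/4*1/9 = 1/4 = pi_S2  (ok)
  1/4*1/9 + 1/4*2/9 + 1/4*2/9 + 1/4*4/9 = 1/4 = pi_S3  (ok)

Answer: 1/4 1/4 1/4 1/4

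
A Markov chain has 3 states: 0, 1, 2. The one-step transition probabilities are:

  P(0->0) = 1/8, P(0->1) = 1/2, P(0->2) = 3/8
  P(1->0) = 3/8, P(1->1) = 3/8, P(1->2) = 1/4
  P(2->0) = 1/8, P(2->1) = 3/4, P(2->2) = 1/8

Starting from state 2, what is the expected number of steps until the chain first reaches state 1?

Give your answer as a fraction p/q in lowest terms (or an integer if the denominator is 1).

Let h_i = expected steps to first reach 1 from state i.
Boundary: h_1 = 0.
First-step equations for the other states:
  h_0 = 1 + 1/8*h_0 + 1/2*h_1 + 3/8*h_2
  h_2 = 1 + 1/8*h_0 + 3/4*h_1 + 1/8*h_2

Substituting h_1 = 0 and rearranging gives the linear system (I - Q) h = 1:
  [7/8, -3/8] . (h_0, h_2) = 1
  [-1/8, 7/8] . (h_0, h_2) = 1

Solving yields:
  h_0 = 40/23
  h_2 = 32/23

Starting state is 2, so the expected hitting time is h_2 = 32/23.

Answer: 32/23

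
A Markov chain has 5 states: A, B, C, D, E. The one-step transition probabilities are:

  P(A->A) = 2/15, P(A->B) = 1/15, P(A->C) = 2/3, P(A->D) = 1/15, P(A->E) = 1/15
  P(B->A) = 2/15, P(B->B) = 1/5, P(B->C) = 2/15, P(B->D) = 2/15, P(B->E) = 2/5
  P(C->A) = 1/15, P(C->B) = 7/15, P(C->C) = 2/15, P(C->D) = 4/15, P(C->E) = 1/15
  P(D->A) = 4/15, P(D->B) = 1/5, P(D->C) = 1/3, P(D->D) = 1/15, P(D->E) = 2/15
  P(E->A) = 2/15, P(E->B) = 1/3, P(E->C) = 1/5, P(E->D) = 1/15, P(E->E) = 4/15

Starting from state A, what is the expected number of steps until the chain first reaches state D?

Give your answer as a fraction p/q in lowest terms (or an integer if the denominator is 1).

Answer: 29355/4139

Derivation:
Let h_i = expected steps to first reach D from state i.
Boundary: h_D = 0.
First-step equations for the other states:
  h_A = 1 + 2/15*h_A + 1/15*h_B + 2/3*h_C + 1/15*h_D + 1/15*h_E
  h_B = 1 + 2/15*h_A + 1/5*h_B + 2/15*h_C + 2/15*h_D + 2/5*h_E
  h_C = 1 + 1/15*h_A + 7/15*h_B + 2/15*h_C + 4/15*h_D + 1/15*h_E
  h_E = 1 + 2/15*h_A + 1/3*h_B + 1/5*h_C + 1/15*h_D + 4/15*h_E

Substituting h_D = 0 and rearranging gives the linear system (I - Q) h = 1:
  [13/15, -1/15, -2/3, -1/15] . (h_A, h_B, h_C, h_E) = 1
  [-2/15, 4/5, -2/15, -2/5] . (h_A, h_B, h_C, h_E) = 1
  [-1/15, -7/15, 13/15, -1/15] . (h_A, h_B, h_C, h_E) = 1
  [-2/15, -1/3, -1/5, 11/15] . (h_A, h_B, h_C, h_E) = 1

Solving yields:
  h_A = 29355/4139
  h_B = 60465/8278
  h_C = 25755/4139
  h_E = 63495/8278

Starting state is A, so the expected hitting time is h_A = 29355/4139.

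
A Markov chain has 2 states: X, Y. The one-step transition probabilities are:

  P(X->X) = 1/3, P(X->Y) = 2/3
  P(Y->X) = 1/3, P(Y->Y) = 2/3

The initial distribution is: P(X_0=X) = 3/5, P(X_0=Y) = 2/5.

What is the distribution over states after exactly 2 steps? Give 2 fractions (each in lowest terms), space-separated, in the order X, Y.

Answer: 1/3 2/3

Derivation:
Propagating the distribution step by step (d_{t+1} = d_t * P):
d_0 = (X=3/5, Y=2/5)
  d_1[X] = 3/5*1/3 + 2/5*1/3 = 1/3
  d_1[Y] = 3/5*2/3 + 2/5*2/3 = 2/3
d_1 = (X=1/3, Y=2/3)
  d_2[X] = 1/3*1/3 + 2/3*1/3 = 1/3
  d_2[Y] = 1/3*2/3 + 2/3*2/3 = 2/3
d_2 = (X=1/3, Y=2/3)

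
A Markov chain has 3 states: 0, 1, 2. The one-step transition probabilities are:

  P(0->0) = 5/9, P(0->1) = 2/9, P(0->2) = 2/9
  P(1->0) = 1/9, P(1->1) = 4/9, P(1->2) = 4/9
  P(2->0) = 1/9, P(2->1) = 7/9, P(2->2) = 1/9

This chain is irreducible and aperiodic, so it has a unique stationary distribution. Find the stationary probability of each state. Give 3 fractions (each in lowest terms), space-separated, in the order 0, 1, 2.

The stationary distribution satisfies pi = pi * P, i.e.:
  pi_0 = 5/9*pi_0 + 1/9*pi_1 + 1/9*pi_2
  pi_1 = 2/9*pi_0 + 4/9*pi_1 + 7/9*pi_2
  pi_2 = 2/9*pi_0 + 4/9*pi_1 + 1/9*pi_2
with normalization: pi_0 + pi_1 + pi_2 = 1.

Using the first 2 balance equations plus normalization, the linear system A*pi = b is:
  [-4/9, 1/9, 1/9] . pi = 0
  [2/9, -5/9, 7/9] . pi = 0
  [1, 1, 1] . pi = 1

Solving yields:
  pi_0 = 1/5
  pi_1 = 1/2
  pi_2 = 3/10

Verification (pi * P):
  1/5*5/9 + 1/2*1/9 + 3/10*1/9 = 1/5 = pi_0  (ok)
  1/5*2/9 + 1/2*4/9 + 3/10*7/9 = 1/2 = pi_1  (ok)
  1/5*2/9 + 1/2*4/9 + 3/10*1/9 = 3/10 = pi_2  (ok)

Answer: 1/5 1/2 3/10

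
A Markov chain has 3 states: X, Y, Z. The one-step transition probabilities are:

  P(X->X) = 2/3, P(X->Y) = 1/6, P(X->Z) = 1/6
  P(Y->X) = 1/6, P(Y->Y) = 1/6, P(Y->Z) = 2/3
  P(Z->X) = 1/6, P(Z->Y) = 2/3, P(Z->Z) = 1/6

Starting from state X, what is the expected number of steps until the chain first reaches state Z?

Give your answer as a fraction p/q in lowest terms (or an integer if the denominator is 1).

Let h_i = expected steps to first reach Z from state i.
Boundary: h_Z = 0.
First-step equations for the other states:
  h_X = 1 + 2/3*h_X + 1/6*h_Y + 1/6*h_Z
  h_Y = 1 + 1/6*h_X + 1/6*h_Y + 2/3*h_Z

Substituting h_Z = 0 and rearranging gives the linear system (I - Q) h = 1:
  [1/3, -1/6] . (h_X, h_Y) = 1
  [-1/6, 5/6] . (h_X, h_Y) = 1

Solving yields:
  h_X = 4
  h_Y = 2

Starting state is X, so the expected hitting time is h_X = 4.

Answer: 4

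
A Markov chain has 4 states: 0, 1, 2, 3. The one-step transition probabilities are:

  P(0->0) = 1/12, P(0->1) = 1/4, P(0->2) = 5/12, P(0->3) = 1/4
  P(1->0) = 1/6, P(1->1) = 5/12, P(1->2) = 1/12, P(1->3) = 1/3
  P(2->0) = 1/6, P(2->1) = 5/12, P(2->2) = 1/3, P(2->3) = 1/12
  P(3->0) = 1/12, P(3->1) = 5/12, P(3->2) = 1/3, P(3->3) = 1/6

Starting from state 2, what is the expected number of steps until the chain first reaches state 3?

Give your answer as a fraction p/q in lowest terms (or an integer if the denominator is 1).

Answer: 208/43

Derivation:
Let h_i = expected steps to first reach 3 from state i.
Boundary: h_3 = 0.
First-step equations for the other states:
  h_0 = 1 + 1/12*h_0 + 1/4*h_1 + 5/12*h_2 + 1/4*h_3
  h_1 = 1 + 1/6*h_0 + 5/12*h_1 + 1/12*h_2 + 1/3*h_3
  h_2 = 1 + 1/6*h_0 + 5/12*h_1 + 1/3*h_2 + 1/12*h_3

Substituting h_3 = 0 and rearranging gives the linear system (I - Q) h = 1:
  [11/12, -1/4, -5/12] . (h_0, h_1, h_2) = 1
  [-1/6, 7/12, -1/12] . (h_0, h_1, h_2) = 1
  [-1/6, -5/12, 2/3] . (h_0, h_1, h_2) = 1

Solving yields:
  h_0 = 184/43
  h_1 = 156/43
  h_2 = 208/43

Starting state is 2, so the expected hitting time is h_2 = 208/43.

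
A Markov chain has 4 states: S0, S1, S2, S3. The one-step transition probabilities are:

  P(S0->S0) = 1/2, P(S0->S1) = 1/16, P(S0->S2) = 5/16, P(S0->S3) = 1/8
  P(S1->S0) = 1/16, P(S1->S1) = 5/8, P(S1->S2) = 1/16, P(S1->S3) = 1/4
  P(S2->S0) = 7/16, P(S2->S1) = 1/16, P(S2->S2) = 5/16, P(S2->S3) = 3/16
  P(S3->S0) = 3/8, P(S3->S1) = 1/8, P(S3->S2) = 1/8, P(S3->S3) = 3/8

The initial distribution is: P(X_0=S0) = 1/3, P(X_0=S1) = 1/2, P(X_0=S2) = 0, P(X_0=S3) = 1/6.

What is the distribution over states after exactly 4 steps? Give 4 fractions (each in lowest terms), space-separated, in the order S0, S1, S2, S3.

Propagating the distribution step by step (d_{t+1} = d_t * P):
d_0 = (S0=1/3, S1=1/2, S2=0, S3=1/6)
  d_1[S0] = 1/3*1/2 + 1/2*1/16 + 0*7/16 + 1/6*3/8 = 25/96
  d_1[S1] = 1/3*1/16 + 1/2*5/8 + 0*1/16 + 1/6*1/8 = 17/48
  d_1[S2] = 1/3*5/16 + 1/2*1/16 + 0*5/16 + 1/6*1/8 = 5/32
  d_1[S3] = 1/3*1/8 + 1/2*1/4 + 0*3/16 + 1/6*3/8 = 11/48
d_1 = (S0=25/96, S1=17/48, S2=5/32, S3=11/48)
  d_2[S0] = 25/96*1/2 + 17/48*1/16 + 5/32*7/16 + 11/48*3/8 = 157/512
  d_2[S1] = 25/96*1/16 + 17/48*5/8 + 5/32*1/16 + 11/48*1/8 = 53/192
  d_2[S2] = 25/96*5/16 + 17/48*1/16 + 5/32*5/16 + 11/48*1/8 = 139/768
  d_2[S3] = 25/96*1/8 + 17/48*1/4 + 5/32*3/16 + 11/48*3/8 = 121/512
d_2 = (S0=157/512, S1=53/192, S2=139/768, S3=121/512)
  d_3[S0] = 157/512*1/2 + 53/192*1/16 + 139/768*7/16 + 121/512*3/8 = 693/2048
  d_3[S1] = 157/512*1/16 + 53/192*5/8 + 139/768*1/16 + 121/512*1/8 = 1905/8192
  d_3[S2] = 157/512*5/16 + 53/192*1/16 + 139/768*5/16 + 121/512*1/8 = 4895/24576
  d_3[S3] = 157/512*1/8 + 53/192*1/4 + 139/768*3/16 + 121/512*3/8 = 2825/12288
d_3 = (S0=693/2048, S1=1905/8192, S2=4895/24576, S3=2825/12288)
  d_4[S0] = 693/2048*1/2 + 1905/8192*1/16 + 4895/24576*7/16 + 2825/12288*3/8 = 17551/49152
  d_4[S1] = 693/2048*1/16 + 1905/8192*5/8 + 4895/24576*1/16 + 2825/12288*1/8 = 81661/393216
  d_4[S2] = 693/2048*5/16 + 1905/8192*1/16 + 4895/24576*5/16 + 2825/12288*1/8 = 13845/65536
  d_4[S3] = 693/2048*1/8 + 1905/8192*1/4 + 4895/24576*3/16 + 2825/12288*3/8 = 29359/131072
d_4 = (S0=17551/49152, S1=81661/393216, S2=13845/65536, S3=29359/131072)

Answer: 17551/49152 81661/393216 13845/65536 29359/131072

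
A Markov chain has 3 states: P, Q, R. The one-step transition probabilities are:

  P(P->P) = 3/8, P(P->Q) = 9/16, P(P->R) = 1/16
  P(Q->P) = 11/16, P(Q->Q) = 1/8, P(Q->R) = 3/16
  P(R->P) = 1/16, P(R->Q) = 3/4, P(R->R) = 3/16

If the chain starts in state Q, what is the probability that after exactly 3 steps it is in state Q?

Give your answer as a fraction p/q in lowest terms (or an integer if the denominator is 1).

Answer: 1409/4096

Derivation:
Computing P^3 by repeated multiplication:
P^1 =
  P: [3/8, 9/16, 1/16]
  Q: [11/16, 1/8, 3/16]
  R: [1/16, 3/4, 3/16]
P^2 =
  P: [17/32, 21/64, 9/64]
  Q: [91/256, 139/256, 13/128]
  R: [141/256, 69/256, 23/128]
P^3 =
  P: [111/256, 57/128, 31/256]
  Q: [2101/4096, 1409/4096, 293/2048]
  R: [1651/4096, 1959/4096, 243/2048]

(P^3)[Q -> Q] = 1409/4096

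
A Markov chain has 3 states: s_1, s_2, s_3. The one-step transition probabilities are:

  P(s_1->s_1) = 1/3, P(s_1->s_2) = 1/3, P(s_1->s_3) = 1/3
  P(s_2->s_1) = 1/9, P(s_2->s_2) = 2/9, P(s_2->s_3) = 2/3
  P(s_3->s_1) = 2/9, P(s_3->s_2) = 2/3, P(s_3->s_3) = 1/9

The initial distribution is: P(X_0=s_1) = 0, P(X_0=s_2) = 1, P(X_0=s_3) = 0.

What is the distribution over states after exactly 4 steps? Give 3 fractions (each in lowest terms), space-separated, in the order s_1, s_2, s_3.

Answer: 1331/6561 2914/6561 772/2187

Derivation:
Propagating the distribution step by step (d_{t+1} = d_t * P):
d_0 = (s_1=0, s_2=1, s_3=0)
  d_1[s_1] = 0*1/3 + 1*1/9 + 0*2/9 = 1/9
  d_1[s_2] = 0*1/3 + 1*2/9 + 0*2/3 = 2/9
  d_1[s_3] = 0*1/3 + 1*2/3 + 0*1/9 = 2/3
d_1 = (s_1=1/9, s_2=2/9, s_3=2/3)
  d_2[s_1] = 1/9*1/3 + 2/9*1/9 + 2/3*2/9 = 17/81
  d_2[s_2] = 1/9*1/3 + 2/9*2/9 + 2/3*2/3 = 43/81
  d_2[s_3] = 1/9*1/3 + 2/9*2/3 + 2/3*1/9 = 7/27
d_2 = (s_1=17/81, s_2=43/81, s_3=7/27)
  d_3[s_1] = 17/81*1/3 + 43/81*1/9 + 7/27*2/9 = 136/729
  d_3[s_2] = 17/81*1/3 + 43/81*2/9 + 7/27*2/3 = 263/729
  d_3[s_3] = 17/81*1/3 + 43/81*2/3 + 7/27*1/9 = 110/243
d_3 = (s_1=136/729, s_2=263/729, s_3=110/243)
  d_4[s_1] = 136/729*1/3 + 263/729*1/9 + 110/243*2/9 = 1331/6561
  d_4[s_2] = 136/729*1/3 + 263/729*2/9 + 110/243*2/3 = 2914/6561
  d_4[s_3] = 136/729*1/3 + 263/729*2/3 + 110/243*1/9 = 772/2187
d_4 = (s_1=1331/6561, s_2=2914/6561, s_3=772/2187)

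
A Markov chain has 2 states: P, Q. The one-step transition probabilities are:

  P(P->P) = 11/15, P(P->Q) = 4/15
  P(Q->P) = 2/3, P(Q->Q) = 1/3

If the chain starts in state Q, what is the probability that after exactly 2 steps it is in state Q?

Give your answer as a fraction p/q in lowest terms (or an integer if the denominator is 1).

Answer: 13/45

Derivation:
Computing P^2 by repeated multiplication:
P^1 =
  P: [11/15, 4/15]
  Q: [2/3, 1/3]
P^2 =
  P: [161/225, 64/225]
  Q: [32/45, 13/45]

(P^2)[Q -> Q] = 13/45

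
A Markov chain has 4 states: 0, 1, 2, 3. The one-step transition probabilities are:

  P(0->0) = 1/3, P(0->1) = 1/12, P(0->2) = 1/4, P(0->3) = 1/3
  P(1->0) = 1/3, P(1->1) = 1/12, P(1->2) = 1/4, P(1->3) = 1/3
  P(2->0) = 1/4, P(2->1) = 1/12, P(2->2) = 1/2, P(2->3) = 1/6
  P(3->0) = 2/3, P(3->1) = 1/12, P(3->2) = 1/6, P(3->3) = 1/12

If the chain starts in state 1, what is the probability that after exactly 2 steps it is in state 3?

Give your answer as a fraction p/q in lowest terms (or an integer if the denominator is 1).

Computing P^2 by repeated multiplication:
P^1 =
  0: [1/3, 1/12, 1/4, 1/3]
  1: [1/3, 1/12, 1/4, 1/3]
  2: [1/4, 1/12, 1/2, 1/6]
  3: [2/3, 1/12, 1/6, 1/12]
P^2 =
  0: [61/144, 1/12, 41/144, 5/24]
  1: [61/144, 1/12, 41/144, 5/24]
  2: [25/72, 1/12, 13/36, 5/24]
  3: [25/72, 1/12, 41/144, 41/144]

(P^2)[1 -> 3] = 5/24

Answer: 5/24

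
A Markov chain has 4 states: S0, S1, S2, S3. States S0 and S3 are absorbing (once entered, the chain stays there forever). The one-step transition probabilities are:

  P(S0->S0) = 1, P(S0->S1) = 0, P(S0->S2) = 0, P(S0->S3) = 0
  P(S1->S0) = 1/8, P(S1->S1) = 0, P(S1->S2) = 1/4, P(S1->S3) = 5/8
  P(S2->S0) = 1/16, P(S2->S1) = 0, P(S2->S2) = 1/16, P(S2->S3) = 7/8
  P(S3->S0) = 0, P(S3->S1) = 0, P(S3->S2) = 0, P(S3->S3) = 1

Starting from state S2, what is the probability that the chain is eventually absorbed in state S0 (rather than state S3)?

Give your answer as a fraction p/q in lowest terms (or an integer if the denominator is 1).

Answer: 1/15

Derivation:
Let a_i = P(absorbed in S0 | start in state i).
Boundary conditions: a_S0 = 1, a_S3 = 0.
For each transient state i, a_i = sum_j P(i->j) * a_j:
  a_S1 = 1/8*a_S0 + 0*a_S1 + 1/4*a_S2 + 5/8*a_S3
  a_S2 = 1/16*a_S0 + 0*a_S1 + 1/16*a_S2 + 7/8*a_S3

Substituting a_S0 = 1 and a_S3 = 0, rearrange to (I - Q) a = r where r[i] = P(i -> S0):
  [1, -1/4] . (a_S1, a_S2) = 1/8
  [0, 15/16] . (a_S1, a_S2) = 1/16

Solving yields:
  a_S1 = 17/120
  a_S2 = 1/15

Starting state is S2, so the absorption probability is a_S2 = 1/15.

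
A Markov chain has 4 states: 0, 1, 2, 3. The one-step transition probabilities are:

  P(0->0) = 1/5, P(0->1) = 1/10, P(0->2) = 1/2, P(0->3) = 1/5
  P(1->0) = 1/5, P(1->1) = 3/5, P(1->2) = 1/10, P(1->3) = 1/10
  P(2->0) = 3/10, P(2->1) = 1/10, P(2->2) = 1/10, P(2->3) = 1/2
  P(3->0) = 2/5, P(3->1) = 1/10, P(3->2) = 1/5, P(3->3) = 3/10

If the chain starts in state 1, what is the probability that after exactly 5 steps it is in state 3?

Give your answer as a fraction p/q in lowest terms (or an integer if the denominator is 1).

Answer: 2683/10000

Derivation:
Computing P^5 by repeated multiplication:
P^1 =
  0: [1/5, 1/10, 1/2, 1/5]
  1: [1/5, 3/5, 1/10, 1/10]
  2: [3/10, 1/10, 1/10, 1/2]
  3: [2/5, 1/10, 1/5, 3/10]
P^2 =
  0: [29/100, 3/20, 1/5, 9/25]
  1: [23/100, 2/5, 19/100, 9/50]
  2: [31/100, 3/20, 27/100, 27/100]
  3: [7/25, 3/20, 29/100, 7/25]
P^3 =
  0: [73/250, 7/40, 63/250, 281/1000]
  1: [51/200, 3/10, 21/100, 47/200]
  2: [281/1000, 7/40, 251/1000, 293/1000]
  3: [57/200, 7/40, 6/25, 3/10]
P^4 =
  0: [1407/5000, 3/16, 2449/10000, 1431/5000]
  1: [67/250, 1/4, 451/2000, 513/2000]
  2: [2837/10000, 3/16, 2417/10000, 2871/10000]
  3: [71/250, 3/16, 61/250, 569/2000]
P^5 =
  0: [28173/100000, 31/160, 12059/50000, 14167/50000]
  1: [5477/20000, 9/40, 4657/20000, 2683/10000]
  2: [28159/100000, 31/160, 24219/100000, 28247/100000]
  3: [2813/10000, 31/160, 4841/20000, 2829/10000]

(P^5)[1 -> 3] = 2683/10000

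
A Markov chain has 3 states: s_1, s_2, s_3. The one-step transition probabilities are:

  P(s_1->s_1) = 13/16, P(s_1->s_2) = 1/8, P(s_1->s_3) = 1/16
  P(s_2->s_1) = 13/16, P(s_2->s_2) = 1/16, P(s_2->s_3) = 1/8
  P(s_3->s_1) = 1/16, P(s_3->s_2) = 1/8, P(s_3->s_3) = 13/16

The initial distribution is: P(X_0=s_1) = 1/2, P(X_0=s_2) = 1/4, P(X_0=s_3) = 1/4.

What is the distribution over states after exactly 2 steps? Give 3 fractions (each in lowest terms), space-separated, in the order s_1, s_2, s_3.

Answer: 157/256 121/1024 275/1024

Derivation:
Propagating the distribution step by step (d_{t+1} = d_t * P):
d_0 = (s_1=1/2, s_2=1/4, s_3=1/4)
  d_1[s_1] = 1/2*13/16 + 1/4*13/16 + 1/4*1/16 = 5/8
  d_1[s_2] = 1/2*1/8 + 1/4*1/16 + 1/4*1/8 = 7/64
  d_1[s_3] = 1/2*1/16 + 1/4*1/8 + 1/4*13/16 = 17/64
d_1 = (s_1=5/8, s_2=7/64, s_3=17/64)
  d_2[s_1] = 5/8*13/16 + 7/64*13/16 + 17/64*1/16 = 157/256
  d_2[s_2] = 5/8*1/8 + 7/64*1/16 + 17/64*1/8 = 121/1024
  d_2[s_3] = 5/8*1/16 + 7/64*1/8 + 17/64*13/16 = 275/1024
d_2 = (s_1=157/256, s_2=121/1024, s_3=275/1024)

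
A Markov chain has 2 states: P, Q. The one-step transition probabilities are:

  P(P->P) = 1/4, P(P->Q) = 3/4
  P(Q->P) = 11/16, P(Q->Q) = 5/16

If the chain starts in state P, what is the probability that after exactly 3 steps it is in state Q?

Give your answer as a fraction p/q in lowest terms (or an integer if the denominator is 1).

Computing P^3 by repeated multiplication:
P^1 =
  P: [1/4, 3/4]
  Q: [11/16, 5/16]
P^2 =
  P: [37/64, 27/64]
  Q: [99/256, 157/256]
P^3 =
  P: [445/1024, 579/1024]
  Q: [2123/4096, 1973/4096]

(P^3)[P -> Q] = 579/1024

Answer: 579/1024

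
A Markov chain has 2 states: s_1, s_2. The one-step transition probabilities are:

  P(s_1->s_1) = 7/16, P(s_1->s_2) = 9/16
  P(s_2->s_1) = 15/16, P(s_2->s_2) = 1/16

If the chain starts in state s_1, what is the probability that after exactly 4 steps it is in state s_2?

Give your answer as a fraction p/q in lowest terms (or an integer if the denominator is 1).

Computing P^4 by repeated multiplication:
P^1 =
  s_1: [7/16, 9/16]
  s_2: [15/16, 1/16]
P^2 =
  s_1: [23/32, 9/32]
  s_2: [15/32, 17/32]
P^3 =
  s_1: [37/64, 27/64]
  s_2: [45/64, 19/64]
P^4 =
  s_1: [83/128, 45/128]
  s_2: [75/128, 53/128]

(P^4)[s_1 -> s_2] = 45/128

Answer: 45/128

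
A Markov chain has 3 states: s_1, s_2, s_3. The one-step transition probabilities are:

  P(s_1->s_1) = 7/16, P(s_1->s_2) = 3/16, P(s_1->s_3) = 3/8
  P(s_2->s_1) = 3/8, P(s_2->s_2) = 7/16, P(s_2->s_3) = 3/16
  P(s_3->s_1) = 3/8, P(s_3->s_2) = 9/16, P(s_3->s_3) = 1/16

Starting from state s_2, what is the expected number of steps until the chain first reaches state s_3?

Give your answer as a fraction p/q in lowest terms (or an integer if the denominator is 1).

Answer: 80/21

Derivation:
Let h_i = expected steps to first reach s_3 from state i.
Boundary: h_s_3 = 0.
First-step equations for the other states:
  h_s_1 = 1 + 7/16*h_s_1 + 3/16*h_s_2 + 3/8*h_s_3
  h_s_2 = 1 + 3/8*h_s_1 + 7/16*h_s_2 + 3/16*h_s_3

Substituting h_s_3 = 0 and rearranging gives the linear system (I - Q) h = 1:
  [9/16, -3/16] . (h_s_1, h_s_2) = 1
  [-3/8, 9/16] . (h_s_1, h_s_2) = 1

Solving yields:
  h_s_1 = 64/21
  h_s_2 = 80/21

Starting state is s_2, so the expected hitting time is h_s_2 = 80/21.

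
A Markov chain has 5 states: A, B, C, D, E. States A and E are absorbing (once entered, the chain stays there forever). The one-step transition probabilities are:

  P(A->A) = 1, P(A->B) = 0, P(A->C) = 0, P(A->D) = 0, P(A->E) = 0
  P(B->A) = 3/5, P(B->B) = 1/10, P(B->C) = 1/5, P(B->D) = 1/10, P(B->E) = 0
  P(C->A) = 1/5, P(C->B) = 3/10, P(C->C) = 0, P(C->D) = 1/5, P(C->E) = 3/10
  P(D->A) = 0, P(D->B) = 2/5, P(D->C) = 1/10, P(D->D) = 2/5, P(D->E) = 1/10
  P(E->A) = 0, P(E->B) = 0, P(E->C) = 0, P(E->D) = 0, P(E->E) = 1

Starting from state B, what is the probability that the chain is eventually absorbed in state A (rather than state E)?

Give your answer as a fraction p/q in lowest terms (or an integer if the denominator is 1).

Answer: 374/427

Derivation:
Let a_i = P(absorbed in A | start in state i).
Boundary conditions: a_A = 1, a_E = 0.
For each transient state i, a_i = sum_j P(i->j) * a_j:
  a_B = 3/5*a_A + 1/10*a_B + 1/5*a_C + 1/10*a_D + 0*a_E
  a_C = 1/5*a_A + 3/10*a_B + 0*a_C + 1/5*a_D + 3/10*a_E
  a_D = 0*a_A + 2/5*a_B + 1/10*a_C + 2/5*a_D + 1/10*a_E

Substituting a_A = 1 and a_E = 0, rearrange to (I - Q) a = r where r[i] = P(i -> A):
  [9/10, -1/5, -1/10] . (a_B, a_C, a_D) = 3/5
  [-3/10, 1, -1/5] . (a_B, a_C, a_D) = 1/5
  [-2/5, -1/10, 3/5] . (a_B, a_C, a_D) = 0

Solving yields:
  a_B = 374/427
  a_C = 256/427
  a_D = 292/427

Starting state is B, so the absorption probability is a_B = 374/427.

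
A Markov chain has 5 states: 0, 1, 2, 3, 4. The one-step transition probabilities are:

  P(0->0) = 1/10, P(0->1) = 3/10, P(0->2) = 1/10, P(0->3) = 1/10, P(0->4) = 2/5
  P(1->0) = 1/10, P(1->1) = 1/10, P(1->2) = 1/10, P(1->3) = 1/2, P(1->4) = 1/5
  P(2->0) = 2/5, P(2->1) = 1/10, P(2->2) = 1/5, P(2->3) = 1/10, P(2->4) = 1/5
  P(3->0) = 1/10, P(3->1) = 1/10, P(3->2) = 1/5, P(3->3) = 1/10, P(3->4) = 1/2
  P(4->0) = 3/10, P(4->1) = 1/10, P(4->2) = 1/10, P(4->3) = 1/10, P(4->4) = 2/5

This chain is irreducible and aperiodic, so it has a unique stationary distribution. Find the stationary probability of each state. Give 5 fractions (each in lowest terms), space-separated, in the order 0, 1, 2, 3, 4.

The stationary distribution satisfies pi = pi * P, i.e.:
  pi_0 = 1/10*pi_0 + 1/10*pi_1 + 2/5*pi_2 + 1/10*pi_3 + 3/10*pi_4
  pi_1 = 3/10*pi_0 + 1/10*pi_1 + 1/10*pi_2 + 1/10*pi_3 + 1/10*pi_4
  pi_2 = 1/10*pi_0 + 1/10*pi_1 + 1/5*pi_2 + 1/5*pi_3 + 1/10*pi_4
  pi_3 = 1/10*pi_0 + 1/2*pi_1 + 1/10*pi_2 + 1/10*pi_3 + 1/10*pi_4
  pi_4 = 2/5*pi_0 + 1/5*pi_1 + 1/5*pi_2 + 1/2*pi_3 + 2/5*pi_4
with normalization: pi_0 + pi_1 + pi_2 + pi_3 + pi_4 = 1.

Using the first 4 balance equations plus normalization, the linear system A*pi = b is:
  [-9/10, 1/10, 2/5, 1/10, 3/10] . pi = 0
  [3/10, -9/10, 1/10, 1/10, 1/10] . pi = 0
  [1/10, 1/10, -4/5, 1/5, 1/10] . pi = 0
  [1/10, 1/2, 1/10, -9/10, 1/10] . pi = 0
  [1, 1, 1, 1, 1] . pi = 1

Solving yields:
  pi_0 = 1191/5648
  pi_1 = 803/5648
  pi_2 = 363/2824
  pi_3 = 443/2824
  pi_4 = 1021/2824

Verification (pi * P):
  1191/5648*1/10 + 803/5648*1/10 + 363/2824*2/5 + 443/2824*1/10 + 1021/2824*3/10 = 1191/5648 = pi_0  (ok)
  1191/5648*3/10 + 803/5648*1/10 + 363/2824*1/10 + 443/2824*1/10 + 1021/2824*1/10 = 803/5648 = pi_1  (ok)
  1191/5648*1/10 + 803/5648*1/10 + 363/2824*1/5 + 443/2824*1/5 + 1021/2824*1/10 = 363/2824 = pi_2  (ok)
  1191/5648*1/10 + 803/5648*1/2 + 363/2824*1/10 + 443/2824*1/10 + 1021/2824*1/10 = 443/2824 = pi_3  (ok)
  1191/5648*2/5 + 803/5648*1/5 + 363/2824*1/5 + 443/2824*1/2 + 1021/2824*2/5 = 1021/2824 = pi_4  (ok)

Answer: 1191/5648 803/5648 363/2824 443/2824 1021/2824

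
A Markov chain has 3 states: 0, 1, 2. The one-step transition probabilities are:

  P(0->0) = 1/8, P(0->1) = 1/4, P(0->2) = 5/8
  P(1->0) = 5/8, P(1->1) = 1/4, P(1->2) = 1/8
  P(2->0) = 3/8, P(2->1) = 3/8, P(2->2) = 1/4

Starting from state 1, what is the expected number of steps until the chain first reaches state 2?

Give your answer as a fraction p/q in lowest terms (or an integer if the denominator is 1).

Answer: 3

Derivation:
Let h_i = expected steps to first reach 2 from state i.
Boundary: h_2 = 0.
First-step equations for the other states:
  h_0 = 1 + 1/8*h_0 + 1/4*h_1 + 5/8*h_2
  h_1 = 1 + 5/8*h_0 + 1/4*h_1 + 1/8*h_2

Substituting h_2 = 0 and rearranging gives the linear system (I - Q) h = 1:
  [7/8, -1/4] . (h_0, h_1) = 1
  [-5/8, 3/4] . (h_0, h_1) = 1

Solving yields:
  h_0 = 2
  h_1 = 3

Starting state is 1, so the expected hitting time is h_1 = 3.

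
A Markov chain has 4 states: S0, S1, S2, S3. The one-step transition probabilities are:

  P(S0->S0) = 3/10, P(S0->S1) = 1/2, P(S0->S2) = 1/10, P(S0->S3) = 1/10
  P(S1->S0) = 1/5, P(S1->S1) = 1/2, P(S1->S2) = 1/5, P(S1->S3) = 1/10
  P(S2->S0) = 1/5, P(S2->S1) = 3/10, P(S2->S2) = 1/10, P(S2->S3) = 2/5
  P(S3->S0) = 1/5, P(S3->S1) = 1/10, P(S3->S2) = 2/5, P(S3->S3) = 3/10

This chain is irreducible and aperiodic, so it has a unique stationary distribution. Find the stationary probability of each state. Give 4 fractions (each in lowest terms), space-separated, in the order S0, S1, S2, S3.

Answer: 2/9 281/738 73/369 49/246

Derivation:
The stationary distribution satisfies pi = pi * P, i.e.:
  pi_S0 = 3/10*pi_S0 + 1/5*pi_S1 + 1/5*pi_S2 + 1/5*pi_S3
  pi_S1 = 1/2*pi_S0 + 1/2*pi_S1 + 3/10*pi_S2 + 1/10*pi_S3
  pi_S2 = 1/10*pi_S0 + 1/5*pi_S1 + 1/10*pi_S2 + 2/5*pi_S3
  pi_S3 = 1/10*pi_S0 + 1/10*pi_S1 + 2/5*pi_S2 + 3/10*pi_S3
with normalization: pi_S0 + pi_S1 + pi_S2 + pi_S3 = 1.

Using the first 3 balance equations plus normalization, the linear system A*pi = b is:
  [-7/10, 1/5, 1/5, 1/5] . pi = 0
  [1/2, -1/2, 3/10, 1/10] . pi = 0
  [1/10, 1/5, -9/10, 2/5] . pi = 0
  [1, 1, 1, 1] . pi = 1

Solving yields:
  pi_S0 = 2/9
  pi_S1 = 281/738
  pi_S2 = 73/369
  pi_S3 = 49/246

Verification (pi * P):
  2/9*3/10 + 281/738*1/5 + 73/369*1/5 + 49/246*1/5 = 2/9 = pi_S0  (ok)
  2/9*1/2 + 281/738*1/2 + 73/369*3/10 + 49/246*1/10 = 281/738 = pi_S1  (ok)
  2/9*1/10 + 281/738*1/5 + 73/369*1/10 + 49/246*2/5 = 73/369 = pi_S2  (ok)
  2/9*1/10 + 281/738*1/10 + 73/369*2/5 + 49/246*3/10 = 49/246 = pi_S3  (ok)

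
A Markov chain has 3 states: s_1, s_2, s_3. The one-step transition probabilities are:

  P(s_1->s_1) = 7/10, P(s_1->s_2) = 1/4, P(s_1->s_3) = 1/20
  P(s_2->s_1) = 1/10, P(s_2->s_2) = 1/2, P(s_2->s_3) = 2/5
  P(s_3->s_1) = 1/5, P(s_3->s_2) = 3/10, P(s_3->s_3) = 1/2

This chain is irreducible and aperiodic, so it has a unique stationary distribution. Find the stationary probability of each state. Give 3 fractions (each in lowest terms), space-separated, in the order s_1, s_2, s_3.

The stationary distribution satisfies pi = pi * P, i.e.:
  pi_s_1 = 7/10*pi_s_1 + 1/10*pi_s_2 + 1/5*pi_s_3
  pi_s_2 = 1/4*pi_s_1 + 1/2*pi_s_2 + 3/10*pi_s_3
  pi_s_3 = 1/20*pi_s_1 + 2/5*pi_s_2 + 1/2*pi_s_3
with normalization: pi_s_1 + pi_s_2 + pi_s_3 = 1.

Using the first 2 balance equations plus normalization, the linear system A*pi = b is:
  [-3/10, 1/10, 1/5] . pi = 0
  [1/4, -1/2, 3/10] . pi = 0
  [1, 1, 1] . pi = 1

Solving yields:
  pi_s_1 = 26/79
  pi_s_2 = 28/79
  pi_s_3 = 25/79

Verification (pi * P):
  26/79*7/10 + 28/79*1/10 + 25/79*1/5 = 26/79 = pi_s_1  (ok)
  26/79*1/4 + 28/79*1/2 + 25/79*3/10 = 28/79 = pi_s_2  (ok)
  26/79*1/20 + 28/79*2/5 + 25/79*1/2 = 25/79 = pi_s_3  (ok)

Answer: 26/79 28/79 25/79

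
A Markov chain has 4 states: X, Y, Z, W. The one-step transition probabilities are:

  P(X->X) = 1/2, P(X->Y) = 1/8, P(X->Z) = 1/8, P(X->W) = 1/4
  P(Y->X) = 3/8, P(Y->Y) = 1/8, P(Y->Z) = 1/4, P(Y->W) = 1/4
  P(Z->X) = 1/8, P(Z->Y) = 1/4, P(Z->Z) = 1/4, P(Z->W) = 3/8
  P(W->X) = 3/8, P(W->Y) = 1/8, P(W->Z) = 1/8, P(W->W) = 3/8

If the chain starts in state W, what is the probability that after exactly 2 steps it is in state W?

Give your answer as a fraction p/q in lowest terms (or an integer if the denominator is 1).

Computing P^2 by repeated multiplication:
P^1 =
  X: [1/2, 1/8, 1/8, 1/4]
  Y: [3/8, 1/8, 1/4, 1/4]
  Z: [1/8, 1/4, 1/4, 3/8]
  W: [3/8, 1/8, 1/8, 3/8]
P^2 =
  X: [13/32, 9/64, 5/32, 19/64]
  Y: [23/64, 5/32, 11/64, 5/16]
  Z: [21/64, 5/32, 3/16, 21/64]
  W: [25/64, 9/64, 5/32, 5/16]

(P^2)[W -> W] = 5/16

Answer: 5/16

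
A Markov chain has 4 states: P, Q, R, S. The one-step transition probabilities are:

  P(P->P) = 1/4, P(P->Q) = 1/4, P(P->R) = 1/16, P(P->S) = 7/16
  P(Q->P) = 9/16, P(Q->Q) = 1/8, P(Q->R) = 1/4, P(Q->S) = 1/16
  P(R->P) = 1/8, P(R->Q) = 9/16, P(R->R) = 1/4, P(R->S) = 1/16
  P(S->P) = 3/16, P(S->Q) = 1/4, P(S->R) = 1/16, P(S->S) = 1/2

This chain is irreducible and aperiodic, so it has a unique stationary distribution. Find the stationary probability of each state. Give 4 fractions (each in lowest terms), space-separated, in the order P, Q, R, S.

Answer: 323/1095 19/73 10/73 337/1095

Derivation:
The stationary distribution satisfies pi = pi * P, i.e.:
  pi_P = 1/4*pi_P + 9/16*pi_Q + 1/8*pi_R + 3/16*pi_S
  pi_Q = 1/4*pi_P + 1/8*pi_Q + 9/16*pi_R + 1/4*pi_S
  pi_R = 1/16*pi_P + 1/4*pi_Q + 1/4*pi_R + 1/16*pi_S
  pi_S = 7/16*pi_P + 1/16*pi_Q + 1/16*pi_R + 1/2*pi_S
with normalization: pi_P + pi_Q + pi_R + pi_S = 1.

Using the first 3 balance equations plus normalization, the linear system A*pi = b is:
  [-3/4, 9/16, 1/8, 3/16] . pi = 0
  [1/4, -7/8, 9/16, 1/4] . pi = 0
  [1/16, 1/4, -3/4, 1/16] . pi = 0
  [1, 1, 1, 1] . pi = 1

Solving yields:
  pi_P = 323/1095
  pi_Q = 19/73
  pi_R = 10/73
  pi_S = 337/1095

Verification (pi * P):
  323/1095*1/4 + 19/73*9/16 + 10/73*1/8 + 337/1095*3/16 = 323/1095 = pi_P  (ok)
  323/1095*1/4 + 19/73*1/8 + 10/73*9/16 + 337/1095*1/4 = 19/73 = pi_Q  (ok)
  323/1095*1/16 + 19/73*1/4 + 10/73*1/4 + 337/1095*1/16 = 10/73 = pi_R  (ok)
  323/1095*7/16 + 19/73*1/16 + 10/73*1/16 + 337/1095*1/2 = 337/1095 = pi_S  (ok)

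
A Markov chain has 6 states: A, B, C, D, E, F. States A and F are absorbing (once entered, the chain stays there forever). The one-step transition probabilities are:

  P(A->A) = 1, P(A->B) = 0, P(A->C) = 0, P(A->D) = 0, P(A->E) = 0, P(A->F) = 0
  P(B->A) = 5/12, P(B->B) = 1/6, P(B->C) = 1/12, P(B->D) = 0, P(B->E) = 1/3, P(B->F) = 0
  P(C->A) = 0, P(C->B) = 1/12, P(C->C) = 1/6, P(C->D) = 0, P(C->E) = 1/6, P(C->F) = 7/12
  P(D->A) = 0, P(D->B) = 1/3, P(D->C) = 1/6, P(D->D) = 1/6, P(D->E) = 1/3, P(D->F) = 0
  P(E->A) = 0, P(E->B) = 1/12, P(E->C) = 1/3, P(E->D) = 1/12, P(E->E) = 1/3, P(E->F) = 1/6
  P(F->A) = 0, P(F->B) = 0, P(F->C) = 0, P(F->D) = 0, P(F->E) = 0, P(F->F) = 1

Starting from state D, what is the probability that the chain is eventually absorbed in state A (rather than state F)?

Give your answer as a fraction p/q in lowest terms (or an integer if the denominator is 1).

Answer: 35/114

Derivation:
Let a_i = P(absorbed in A | start in state i).
Boundary conditions: a_A = 1, a_F = 0.
For each transient state i, a_i = sum_j P(i->j) * a_j:
  a_B = 5/12*a_A + 1/6*a_B + 1/12*a_C + 0*a_D + 1/3*a_E + 0*a_F
  a_C = 0*a_A + 1/12*a_B + 1/6*a_C + 0*a_D + 1/6*a_E + 7/12*a_F
  a_D = 0*a_A + 1/3*a_B + 1/6*a_C + 1/6*a_D + 1/3*a_E + 0*a_F
  a_E = 0*a_A + 1/12*a_B + 1/3*a_C + 1/12*a_D + 1/3*a_E + 1/6*a_F

Substituting a_A = 1 and a_F = 0, rearrange to (I - Q) a = r where r[i] = P(i -> A):
  [5/6, -1/12, 0, -1/3] . (a_B, a_C, a_D, a_E) = 5/12
  [-1/12, 5/6, 0, -1/6] . (a_B, a_C, a_D, a_E) = 0
  [-1/3, -1/6, 5/6, -1/3] . (a_B, a_C, a_D, a_E) = 0
  [-1/12, -1/3, -1/12, 2/3] . (a_B, a_C, a_D, a_E) = 0

Solving yields:
  a_B = 65/114
  a_C = 5/57
  a_D = 35/114
  a_E = 35/228

Starting state is D, so the absorption probability is a_D = 35/114.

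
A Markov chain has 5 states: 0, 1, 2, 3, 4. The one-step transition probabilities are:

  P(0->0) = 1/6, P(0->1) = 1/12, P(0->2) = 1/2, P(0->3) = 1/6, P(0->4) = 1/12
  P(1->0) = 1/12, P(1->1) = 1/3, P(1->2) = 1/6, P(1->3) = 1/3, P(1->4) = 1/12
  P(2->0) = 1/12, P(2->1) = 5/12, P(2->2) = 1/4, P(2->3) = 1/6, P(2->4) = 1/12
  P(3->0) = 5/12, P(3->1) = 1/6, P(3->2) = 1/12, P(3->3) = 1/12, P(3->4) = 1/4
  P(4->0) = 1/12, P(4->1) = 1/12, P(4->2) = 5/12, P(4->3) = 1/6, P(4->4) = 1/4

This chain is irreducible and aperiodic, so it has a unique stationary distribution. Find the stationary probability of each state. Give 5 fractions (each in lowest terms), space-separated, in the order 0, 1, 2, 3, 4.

Answer: 529/3291 817/3291 1715/6582 632/3291 911/6582

Derivation:
The stationary distribution satisfies pi = pi * P, i.e.:
  pi_0 = 1/6*pi_0 + 1/12*pi_1 + 1/12*pi_2 + 5/12*pi_3 + 1/12*pi_4
  pi_1 = 1/12*pi_0 + 1/3*pi_1 + 5/12*pi_2 + 1/6*pi_3 + 1/12*pi_4
  pi_2 = 1/2*pi_0 + 1/6*pi_1 + 1/4*pi_2 + 1/12*pi_3 + 5/12*pi_4
  pi_3 = 1/6*pi_0 + 1/3*pi_1 + 1/6*pi_2 + 1/12*pi_3 + 1/6*pi_4
  pi_4 = 1/12*pi_0 + 1/12*pi_1 + 1/12*pi_2 + 1/4*pi_3 + 1/4*pi_4
with normalization: pi_0 + pi_1 + pi_2 + pi_3 + pi_4 = 1.

Using the first 4 balance equations plus normalization, the linear system A*pi = b is:
  [-5/6, 1/12, 1/12, 5/12, 1/12] . pi = 0
  [1/12, -2/3, 5/12, 1/6, 1/12] . pi = 0
  [1/2, 1/6, -3/4, 1/12, 5/12] . pi = 0
  [1/6, 1/3, 1/6, -11/12, 1/6] . pi = 0
  [1, 1, 1, 1, 1] . pi = 1

Solving yields:
  pi_0 = 529/3291
  pi_1 = 817/3291
  pi_2 = 1715/6582
  pi_3 = 632/3291
  pi_4 = 911/6582

Verification (pi * P):
  529/3291*1/6 + 817/3291*1/12 + 1715/6582*1/12 + 632/3291*5/12 + 911/6582*1/12 = 529/3291 = pi_0  (ok)
  529/3291*1/12 + 817/3291*1/3 + 1715/6582*5/12 + 632/3291*1/6 + 911/6582*1/12 = 817/3291 = pi_1  (ok)
  529/3291*1/2 + 817/3291*1/6 + 1715/6582*1/4 + 632/3291*1/12 + 911/6582*5/12 = 1715/6582 = pi_2  (ok)
  529/3291*1/6 + 817/3291*1/3 + 1715/6582*1/6 + 632/3291*1/12 + 911/6582*1/6 = 632/3291 = pi_3  (ok)
  529/3291*1/12 + 817/3291*1/12 + 1715/6582*1/12 + 632/3291*1/4 + 911/6582*1/4 = 911/6582 = pi_4  (ok)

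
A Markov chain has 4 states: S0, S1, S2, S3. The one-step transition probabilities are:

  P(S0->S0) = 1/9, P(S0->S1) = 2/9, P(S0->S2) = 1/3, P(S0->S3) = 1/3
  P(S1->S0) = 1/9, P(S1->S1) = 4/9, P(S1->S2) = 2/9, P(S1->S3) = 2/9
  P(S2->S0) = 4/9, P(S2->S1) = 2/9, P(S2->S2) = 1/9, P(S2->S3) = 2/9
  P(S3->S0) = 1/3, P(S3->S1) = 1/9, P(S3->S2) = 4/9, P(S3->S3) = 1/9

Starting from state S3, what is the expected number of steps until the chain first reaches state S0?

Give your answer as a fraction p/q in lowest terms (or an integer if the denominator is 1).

Let h_i = expected steps to first reach S0 from state i.
Boundary: h_S0 = 0.
First-step equations for the other states:
  h_S1 = 1 + 1/9*h_S0 + 4/9*h_S1 + 2/9*h_S2 + 2/9*h_S3
  h_S2 = 1 + 4/9*h_S0 + 2/9*h_S1 + 1/9*h_S2 + 2/9*h_S3
  h_S3 = 1 + 1/3*h_S0 + 1/9*h_S1 + 4/9*h_S2 + 1/9*h_S3

Substituting h_S0 = 0 and rearranging gives the linear system (I - Q) h = 1:
  [5/9, -2/9, -2/9] . (h_S1, h_S2, h_S3) = 1
  [-2/9, 8/9, -2/9] . (h_S1, h_S2, h_S3) = 1
  [-1/9, -4/9, 8/9] . (h_S1, h_S2, h_S3) = 1

Solving yields:
  h_S1 = 225/53
  h_S2 = 315/106
  h_S3 = 333/106

Starting state is S3, so the expected hitting time is h_S3 = 333/106.

Answer: 333/106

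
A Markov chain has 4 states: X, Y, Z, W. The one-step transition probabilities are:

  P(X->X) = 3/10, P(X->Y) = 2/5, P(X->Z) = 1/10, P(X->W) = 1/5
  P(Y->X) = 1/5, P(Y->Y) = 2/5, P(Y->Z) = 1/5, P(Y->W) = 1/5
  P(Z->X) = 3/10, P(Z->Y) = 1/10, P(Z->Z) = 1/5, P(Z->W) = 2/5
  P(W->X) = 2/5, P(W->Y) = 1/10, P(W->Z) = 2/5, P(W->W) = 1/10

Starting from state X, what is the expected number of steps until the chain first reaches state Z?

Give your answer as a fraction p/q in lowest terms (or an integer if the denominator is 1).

Let h_i = expected steps to first reach Z from state i.
Boundary: h_Z = 0.
First-step equations for the other states:
  h_X = 1 + 3/10*h_X + 2/5*h_Y + 1/10*h_Z + 1/5*h_W
  h_Y = 1 + 1/5*h_X + 2/5*h_Y + 1/5*h_Z + 1/5*h_W
  h_W = 1 + 2/5*h_X + 1/10*h_Y + 2/5*h_Z + 1/10*h_W

Substituting h_Z = 0 and rearranging gives the linear system (I - Q) h = 1:
  [7/10, -2/5, -1/5] . (h_X, h_Y, h_W) = 1
  [-1/5, 3/5, -1/5] . (h_X, h_Y, h_W) = 1
  [-2/5, -1/10, 9/10] . (h_X, h_Y, h_W) = 1

Solving yields:
  h_X = 275/52
  h_Y = 495/104
  h_W = 415/104

Starting state is X, so the expected hitting time is h_X = 275/52.

Answer: 275/52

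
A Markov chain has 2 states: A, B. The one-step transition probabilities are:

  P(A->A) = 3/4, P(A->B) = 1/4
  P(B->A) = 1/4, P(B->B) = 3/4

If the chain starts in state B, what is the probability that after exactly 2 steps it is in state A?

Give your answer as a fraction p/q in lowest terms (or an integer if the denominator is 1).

Answer: 3/8

Derivation:
Computing P^2 by repeated multiplication:
P^1 =
  A: [3/4, 1/4]
  B: [1/4, 3/4]
P^2 =
  A: [5/8, 3/8]
  B: [3/8, 5/8]

(P^2)[B -> A] = 3/8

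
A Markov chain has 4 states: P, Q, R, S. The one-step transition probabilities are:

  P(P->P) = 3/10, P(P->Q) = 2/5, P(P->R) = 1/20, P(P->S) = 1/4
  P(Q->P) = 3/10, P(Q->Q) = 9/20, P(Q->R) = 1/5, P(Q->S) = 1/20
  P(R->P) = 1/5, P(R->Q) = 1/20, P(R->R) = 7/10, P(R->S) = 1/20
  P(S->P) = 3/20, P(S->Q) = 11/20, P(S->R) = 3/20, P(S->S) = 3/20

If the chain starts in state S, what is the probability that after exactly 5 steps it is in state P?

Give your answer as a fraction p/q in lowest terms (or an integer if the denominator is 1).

Answer: 101417/400000

Derivation:
Computing P^5 by repeated multiplication:
P^1 =
  P: [3/10, 2/5, 1/20, 1/4]
  Q: [3/10, 9/20, 1/5, 1/20]
  R: [1/5, 1/20, 7/10, 1/20]
  S: [3/20, 11/20, 3/20, 3/20]
P^2 =
  P: [103/400, 11/25, 67/400, 27/200]
  Q: [109/400, 9/25, 101/400, 23/200]
  R: [89/400, 33/200, 207/400, 19/200]
  S: [21/80, 159/400, 49/200, 19/200]
P^3 =
  P: [263/1000, 3069/8000, 1907/8000, 23/200]
  Q: [103/400, 111/320, 2237/8000, 29/250]
  R: [117/500, 1931/8000, 673/1600, 13/125]
  S: [209/800, 2787/8000, 2227/8000, 14/125]
P^4 =
  P: [20713/80000, 353/1000, 21919/80000, 1141/10000]
  Q: [20371/80000, 539/1600, 23631/80000, 1131/10000]
  R: [19387/80000, 5609/20000, 29601/80000, 67/625]
  S: [20429/80000, 26943/80000, 184/625, 2269/20000]
P^5 =
  P: [204389/800000, 542191/1600000, 467923/1600000, 45277/400000]
  Q: [202797/800000, 528677/1600000, 486149/1600000, 8979/80000]
  R: [39507/160000, 480957/1600000, 549273/1600000, 1747/16000]
  S: [101417/400000, 529307/1600000, 485157/1600000, 44967/400000]

(P^5)[S -> P] = 101417/400000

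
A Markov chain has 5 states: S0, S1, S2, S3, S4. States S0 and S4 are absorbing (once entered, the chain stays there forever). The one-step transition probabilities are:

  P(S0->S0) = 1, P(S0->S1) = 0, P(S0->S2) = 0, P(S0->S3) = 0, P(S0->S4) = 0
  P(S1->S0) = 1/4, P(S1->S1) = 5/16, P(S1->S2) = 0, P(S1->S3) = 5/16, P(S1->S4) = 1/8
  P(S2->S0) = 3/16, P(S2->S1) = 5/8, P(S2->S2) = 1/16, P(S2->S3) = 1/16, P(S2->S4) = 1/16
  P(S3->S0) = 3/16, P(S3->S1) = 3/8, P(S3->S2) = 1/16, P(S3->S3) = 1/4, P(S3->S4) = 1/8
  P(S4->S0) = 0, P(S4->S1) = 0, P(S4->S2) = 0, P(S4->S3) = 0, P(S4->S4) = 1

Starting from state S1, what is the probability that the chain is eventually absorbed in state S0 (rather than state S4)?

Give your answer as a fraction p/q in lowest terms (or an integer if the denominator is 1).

Answer: 956/1469

Derivation:
Let a_i = P(absorbed in S0 | start in state i).
Boundary conditions: a_S0 = 1, a_S4 = 0.
For each transient state i, a_i = sum_j P(i->j) * a_j:
  a_S1 = 1/4*a_S0 + 5/16*a_S1 + 0*a_S2 + 5/16*a_S3 + 1/8*a_S4
  a_S2 = 3/16*a_S0 + 5/8*a_S1 + 1/16*a_S2 + 1/16*a_S3 + 1/16*a_S4
  a_S3 = 3/16*a_S0 + 3/8*a_S1 + 1/16*a_S2 + 1/4*a_S3 + 1/8*a_S4

Substituting a_S0 = 1 and a_S4 = 0, rearrange to (I - Q) a = r where r[i] = P(i -> S0):
  [11/16, 0, -5/16] . (a_S1, a_S2, a_S3) = 1/4
  [-5/8, 15/16, -1/16] . (a_S1, a_S2, a_S3) = 3/16
  [-3/8, -1/16, 3/4] . (a_S1, a_S2, a_S3) = 3/16

Solving yields:
  a_S1 = 956/1469
  a_S2 = 993/1469
  a_S3 = 928/1469

Starting state is S1, so the absorption probability is a_S1 = 956/1469.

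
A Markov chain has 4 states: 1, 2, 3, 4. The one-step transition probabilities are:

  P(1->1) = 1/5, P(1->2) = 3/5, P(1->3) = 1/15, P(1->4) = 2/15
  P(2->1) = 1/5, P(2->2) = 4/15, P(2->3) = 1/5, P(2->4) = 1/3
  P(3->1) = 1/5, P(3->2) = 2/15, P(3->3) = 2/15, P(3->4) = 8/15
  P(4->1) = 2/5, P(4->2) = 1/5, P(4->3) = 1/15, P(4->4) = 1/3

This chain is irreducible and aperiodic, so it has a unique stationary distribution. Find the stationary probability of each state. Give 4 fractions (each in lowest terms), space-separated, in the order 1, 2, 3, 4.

The stationary distribution satisfies pi = pi * P, i.e.:
  pi_1 = 1/5*pi_1 + 1/5*pi_2 + 1/5*pi_3 + 2/5*pi_4
  pi_2 = 3/5*pi_1 + 4/15*pi_2 + 2/15*pi_3 + 1/5*pi_4
  pi_3 = 1/15*pi_1 + 1/5*pi_2 + 2/15*pi_3 + 1/15*pi_4
  pi_4 = 2/15*pi_1 + 1/3*pi_2 + 8/15*pi_3 + 1/3*pi_4
with normalization: pi_1 + pi_2 + pi_3 + pi_4 = 1.

Using the first 3 balance equations plus normalization, the linear system A*pi = b is:
  [-4/5, 1/5, 1/5, 2/5] . pi = 0
  [3/5, -11/15, 2/15, 1/5] . pi = 0
  [1/15, 1/5, -13/15, 1/15] . pi = 0
  [1, 1, 1, 1] . pi = 1

Solving yields:
  pi_1 = 335/1284
  pi_2 = 34/107
  pi_3 = 25/214
  pi_4 = 391/1284

Verification (pi * P):
  335/1284*1/5 + 34/107*1/5 + 25/214*1/5 + 391/1284*2/5 = 335/1284 = pi_1  (ok)
  335/1284*3/5 + 34/107*4/15 + 25/214*2/15 + 391/1284*1/5 = 34/107 = pi_2  (ok)
  335/1284*1/15 + 34/107*1/5 + 25/214*2/15 + 391/1284*1/15 = 25/214 = pi_3  (ok)
  335/1284*2/15 + 34/107*1/3 + 25/214*8/15 + 391/1284*1/3 = 391/1284 = pi_4  (ok)

Answer: 335/1284 34/107 25/214 391/1284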